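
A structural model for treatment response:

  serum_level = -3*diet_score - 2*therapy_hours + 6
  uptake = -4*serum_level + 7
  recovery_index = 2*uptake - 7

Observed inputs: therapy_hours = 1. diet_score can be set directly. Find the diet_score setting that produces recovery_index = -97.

diet_score = -3

Substituting into the serum_level equation gives serum_level = -3*diet_score + 4.
This gives uptake = 12*diet_score - 9.
Substituting into the recovery_index equation gives recovery_index = 24*diet_score - 25.
Solve 24*diet_score - 25 = -97: diet_score = (-97 + 25) / 24 = -3.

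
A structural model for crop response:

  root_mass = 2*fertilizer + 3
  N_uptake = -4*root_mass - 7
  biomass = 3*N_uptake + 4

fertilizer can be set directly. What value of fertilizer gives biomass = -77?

fertilizer = 1

Substituting into the N_uptake equation gives N_uptake = -8*fertilizer - 19.
Substituting into the biomass equation gives biomass = -24*fertilizer - 53.
Solve -24*fertilizer - 53 = -77: fertilizer = (-77 + 53) / -24 = 1.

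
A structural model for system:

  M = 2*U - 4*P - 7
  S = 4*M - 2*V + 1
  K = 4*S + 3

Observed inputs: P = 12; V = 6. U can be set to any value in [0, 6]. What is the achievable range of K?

-921 to -729

Substituting into the M equation gives M = 2*U - 55.
This gives S = 8*U - 231.
Substituting into the K equation gives K = 32*U - 921.
Linear in U, so extremes are at the endpoints: U = 0 gives K = -921; U = 6 gives K = -729.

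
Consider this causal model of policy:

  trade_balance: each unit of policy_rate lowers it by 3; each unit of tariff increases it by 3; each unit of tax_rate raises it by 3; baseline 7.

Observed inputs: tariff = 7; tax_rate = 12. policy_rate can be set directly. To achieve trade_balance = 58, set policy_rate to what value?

Substituting into the trade_balance equation gives trade_balance = -3*policy_rate + 64.
Solve -3*policy_rate + 64 = 58: policy_rate = (58 - 64) / -3 = 2.

policy_rate = 2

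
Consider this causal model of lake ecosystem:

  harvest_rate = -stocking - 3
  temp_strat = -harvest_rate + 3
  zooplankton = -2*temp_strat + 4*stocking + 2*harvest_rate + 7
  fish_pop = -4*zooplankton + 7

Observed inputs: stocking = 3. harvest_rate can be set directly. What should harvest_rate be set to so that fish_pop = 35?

harvest_rate = -5

Intervening on harvest_rate fixes its value directly, overriding its dependence on stocking.
Substituting into the zooplankton equation gives zooplankton = 4*harvest_rate + 13.
Substituting into the fish_pop equation gives fish_pop = -16*harvest_rate - 45.
Solve -16*harvest_rate - 45 = 35: harvest_rate = (35 + 45) / -16 = -5.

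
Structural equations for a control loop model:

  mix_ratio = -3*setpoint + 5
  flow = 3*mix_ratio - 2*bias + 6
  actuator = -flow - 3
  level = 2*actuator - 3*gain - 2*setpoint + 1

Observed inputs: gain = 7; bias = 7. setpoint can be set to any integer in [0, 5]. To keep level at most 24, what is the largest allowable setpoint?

setpoint = 4

Substituting into the flow equation gives flow = -9*setpoint + 7.
Substituting into the actuator equation gives actuator = 9*setpoint - 10.
Substituting into the level equation gives level = 16*setpoint - 40.
Require 16*setpoint - 40 ≤ 24, so setpoint ≤ 4.
The largest integer in [0, 5] satisfying this is 4.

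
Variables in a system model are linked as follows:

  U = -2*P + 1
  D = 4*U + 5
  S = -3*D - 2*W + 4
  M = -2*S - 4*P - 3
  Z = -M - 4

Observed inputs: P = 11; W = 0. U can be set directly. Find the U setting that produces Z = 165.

U = -6

Intervening on U fixes its value directly, overriding its dependence on P.
Substituting into the S equation gives S = -12*U - 11.
Substituting into the M equation gives M = 24*U - 25.
Substituting into the Z equation gives Z = -24*U + 21.
Solve -24*U + 21 = 165: U = (165 - 21) / -24 = -6.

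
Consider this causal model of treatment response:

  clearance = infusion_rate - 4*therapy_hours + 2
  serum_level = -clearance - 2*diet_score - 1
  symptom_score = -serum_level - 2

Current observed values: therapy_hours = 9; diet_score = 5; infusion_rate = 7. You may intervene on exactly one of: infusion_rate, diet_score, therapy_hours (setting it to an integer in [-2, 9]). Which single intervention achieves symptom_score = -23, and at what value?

set infusion_rate = 2

Intervening on infusion_rate: with other inputs at their observed values, symptom_score = infusion_rate - 25. Solving for -23 gives infusion_rate = 2, within [-2, 9].
Intervening on diet_score: symptom_score = 2*diet_score - 28. Reaching -23 requires diet_score = 5/2, not an integer.
Intervening on therapy_hours: symptom_score = -4*therapy_hours + 18. Reaching -23 requires therapy_hours = 41/4, not an integer.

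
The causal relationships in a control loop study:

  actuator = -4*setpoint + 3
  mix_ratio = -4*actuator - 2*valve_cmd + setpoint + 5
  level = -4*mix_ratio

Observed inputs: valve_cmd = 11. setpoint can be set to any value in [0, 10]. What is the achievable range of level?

Substituting into the mix_ratio equation gives mix_ratio = 17*setpoint - 29.
Substituting into the level equation gives level = -68*setpoint + 116.
Linear in setpoint, so extremes are at the endpoints: setpoint = 0 gives level = 116; setpoint = 10 gives level = -564.

-564 to 116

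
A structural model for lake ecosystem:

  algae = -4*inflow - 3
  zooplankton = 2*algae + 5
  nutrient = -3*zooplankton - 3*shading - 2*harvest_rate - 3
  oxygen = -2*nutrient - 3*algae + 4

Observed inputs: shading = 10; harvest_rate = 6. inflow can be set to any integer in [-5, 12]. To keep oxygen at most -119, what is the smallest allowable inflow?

Substituting into the zooplankton equation gives zooplankton = -8*inflow - 1.
Substituting into the nutrient equation gives nutrient = 24*inflow - 42.
Substituting into the oxygen equation gives oxygen = -36*inflow + 97.
Require -36*inflow + 97 ≤ -119, so inflow ≥ 6.
The smallest integer in [-5, 12] satisfying this is 6.

inflow = 6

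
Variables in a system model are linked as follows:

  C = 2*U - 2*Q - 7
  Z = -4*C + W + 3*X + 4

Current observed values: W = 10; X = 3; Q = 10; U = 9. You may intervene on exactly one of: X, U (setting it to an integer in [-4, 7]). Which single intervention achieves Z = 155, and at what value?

set U = -3

Intervening on X: Z = 3*X + 50. Reaching 155 requires X = 35, outside [-4, 7].
Intervening on U: with other inputs at their observed values, Z = -8*U + 131. Solving for 155 gives U = -3, within [-4, 7].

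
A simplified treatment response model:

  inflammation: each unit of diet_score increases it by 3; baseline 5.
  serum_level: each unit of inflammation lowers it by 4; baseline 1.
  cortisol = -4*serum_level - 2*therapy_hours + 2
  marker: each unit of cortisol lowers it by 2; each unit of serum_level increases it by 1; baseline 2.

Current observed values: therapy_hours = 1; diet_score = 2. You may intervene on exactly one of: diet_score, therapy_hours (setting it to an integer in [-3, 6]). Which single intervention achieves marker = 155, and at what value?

Intervening on diet_score: with other inputs at their observed values, marker = -108*diet_score - 169. Solving for 155 gives diet_score = -3, within [-3, 6].
Intervening on therapy_hours: marker = 4*therapy_hours - 389. Reaching 155 requires therapy_hours = 136, outside [-3, 6].

set diet_score = -3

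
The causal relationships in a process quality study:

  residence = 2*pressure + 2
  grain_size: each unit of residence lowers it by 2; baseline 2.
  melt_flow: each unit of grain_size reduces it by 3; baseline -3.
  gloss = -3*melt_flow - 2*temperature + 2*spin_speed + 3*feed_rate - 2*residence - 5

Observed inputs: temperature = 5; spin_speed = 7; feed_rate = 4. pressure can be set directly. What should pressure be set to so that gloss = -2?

pressure = 0

Substituting into the grain_size equation gives grain_size = -4*pressure - 2.
Substituting into the melt_flow equation gives melt_flow = 12*pressure + 3.
Substituting into the gloss equation gives gloss = -40*pressure - 2.
Solve -40*pressure - 2 = -2: pressure = (-2 + 2) / -40 = 0.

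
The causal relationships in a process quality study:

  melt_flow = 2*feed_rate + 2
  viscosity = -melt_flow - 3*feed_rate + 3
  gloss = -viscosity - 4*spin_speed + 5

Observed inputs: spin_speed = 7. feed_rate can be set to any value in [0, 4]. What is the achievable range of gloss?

Substituting into the viscosity equation gives viscosity = -5*feed_rate + 1.
gloss becomes 5*feed_rate - 24.
Linear in feed_rate, so extremes are at the endpoints: feed_rate = 0 gives gloss = -24; feed_rate = 4 gives gloss = -4.

-24 to -4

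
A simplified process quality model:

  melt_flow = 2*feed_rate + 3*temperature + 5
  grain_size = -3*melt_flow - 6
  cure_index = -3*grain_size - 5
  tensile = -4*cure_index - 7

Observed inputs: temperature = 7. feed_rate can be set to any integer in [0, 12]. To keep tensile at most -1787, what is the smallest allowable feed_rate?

Substituting into the melt_flow equation gives melt_flow = 2*feed_rate + 26.
Substituting into the grain_size equation gives grain_size = -6*feed_rate - 84.
Substituting into the cure_index equation gives cure_index = 18*feed_rate + 247.
This gives tensile = -72*feed_rate - 995.
Require -72*feed_rate - 995 ≤ -1787, so feed_rate ≥ 11.
The smallest integer in [0, 12] satisfying this is 11.

feed_rate = 11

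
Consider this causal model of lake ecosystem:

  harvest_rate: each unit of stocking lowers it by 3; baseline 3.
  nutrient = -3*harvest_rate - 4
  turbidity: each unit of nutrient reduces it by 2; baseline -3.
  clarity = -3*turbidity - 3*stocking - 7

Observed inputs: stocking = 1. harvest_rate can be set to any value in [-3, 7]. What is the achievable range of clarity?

Intervening on harvest_rate fixes its value directly, overriding its dependence on stocking.
Substituting into the turbidity equation gives turbidity = 6*harvest_rate + 5.
clarity becomes -18*harvest_rate - 25.
Linear in harvest_rate, so extremes are at the endpoints: harvest_rate = -3 gives clarity = 29; harvest_rate = 7 gives clarity = -151.

-151 to 29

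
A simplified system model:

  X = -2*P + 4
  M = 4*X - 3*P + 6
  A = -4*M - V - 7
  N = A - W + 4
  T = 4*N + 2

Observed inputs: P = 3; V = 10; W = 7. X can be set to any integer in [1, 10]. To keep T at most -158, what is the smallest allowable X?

X = 2

Intervening on X fixes its value directly, overriding its dependence on P.
Substituting into the M equation gives M = 4*X - 3.
Substituting into the A equation gives A = -16*X - 5.
Substituting into the N equation gives N = -16*X - 8.
Substituting into the T equation gives T = -64*X - 30.
Require -64*X - 30 ≤ -158, so X ≥ 2.
The smallest integer in [1, 10] satisfying this is 2.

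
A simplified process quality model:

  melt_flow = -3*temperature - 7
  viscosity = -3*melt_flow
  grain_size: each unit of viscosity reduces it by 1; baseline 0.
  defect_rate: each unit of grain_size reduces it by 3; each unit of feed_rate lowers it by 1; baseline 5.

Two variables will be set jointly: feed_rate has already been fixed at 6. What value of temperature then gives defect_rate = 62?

temperature = 0

With feed_rate held at 6:
Substituting into the viscosity equation gives viscosity = 9*temperature + 21.
Substituting into the grain_size equation gives grain_size = -9*temperature - 21.
Substituting into the defect_rate equation gives defect_rate = 27*temperature + 62.
Solve 27*temperature + 62 = 62: temperature = (62 - 62) / 27 = 0.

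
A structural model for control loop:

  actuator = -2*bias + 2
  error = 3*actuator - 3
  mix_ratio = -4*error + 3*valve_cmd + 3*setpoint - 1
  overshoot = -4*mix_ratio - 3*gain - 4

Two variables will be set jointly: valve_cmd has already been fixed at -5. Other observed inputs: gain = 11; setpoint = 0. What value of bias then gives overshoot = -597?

With valve_cmd held at -5:
Substituting into the error equation gives error = -6*bias + 3.
So mix_ratio = 24*bias - 28.
This gives overshoot = -96*bias + 75.
Solve -96*bias + 75 = -597: bias = (-597 - 75) / -96 = 7.

bias = 7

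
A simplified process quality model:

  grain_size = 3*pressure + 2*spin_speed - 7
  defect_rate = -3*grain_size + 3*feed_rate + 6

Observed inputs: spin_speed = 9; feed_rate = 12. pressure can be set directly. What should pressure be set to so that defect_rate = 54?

pressure = -5

Substituting into the grain_size equation gives grain_size = 3*pressure + 11.
This gives defect_rate = -9*pressure + 9.
Solve -9*pressure + 9 = 54: pressure = (54 - 9) / -9 = -5.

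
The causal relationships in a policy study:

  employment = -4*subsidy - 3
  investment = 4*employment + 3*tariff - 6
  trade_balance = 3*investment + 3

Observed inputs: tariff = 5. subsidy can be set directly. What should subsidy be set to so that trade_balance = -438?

subsidy = 9

Substituting into the investment equation gives investment = -16*subsidy - 3.
So trade_balance = -48*subsidy - 6.
Solve -48*subsidy - 6 = -438: subsidy = (-438 + 6) / -48 = 9.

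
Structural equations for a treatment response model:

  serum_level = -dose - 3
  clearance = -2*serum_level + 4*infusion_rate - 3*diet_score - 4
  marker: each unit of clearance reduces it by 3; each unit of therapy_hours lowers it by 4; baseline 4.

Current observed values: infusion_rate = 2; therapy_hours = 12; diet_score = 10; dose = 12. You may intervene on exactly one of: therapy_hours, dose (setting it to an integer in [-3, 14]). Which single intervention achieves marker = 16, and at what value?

Intervening on therapy_hours: marker = -4*therapy_hours - 8. Reaching 16 requires therapy_hours = -6, outside [-3, 14].
Intervening on dose: with other inputs at their observed values, marker = -6*dose + 16. Solving for 16 gives dose = 0, within [-3, 14].

set dose = 0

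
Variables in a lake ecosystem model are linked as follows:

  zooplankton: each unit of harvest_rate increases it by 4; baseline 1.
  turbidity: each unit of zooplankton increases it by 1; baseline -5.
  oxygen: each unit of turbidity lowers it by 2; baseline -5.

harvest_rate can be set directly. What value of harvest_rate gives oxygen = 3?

Substituting into the turbidity equation gives turbidity = 4*harvest_rate - 4.
This gives oxygen = -8*harvest_rate + 3.
Solve -8*harvest_rate + 3 = 3: harvest_rate = (3 - 3) / -8 = 0.

harvest_rate = 0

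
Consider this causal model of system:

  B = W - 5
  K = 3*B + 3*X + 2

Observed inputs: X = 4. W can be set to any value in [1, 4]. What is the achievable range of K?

Substituting into the K equation gives K = 3*W - 1.
Linear in W, so extremes are at the endpoints: W = 1 gives K = 2; W = 4 gives K = 11.

2 to 11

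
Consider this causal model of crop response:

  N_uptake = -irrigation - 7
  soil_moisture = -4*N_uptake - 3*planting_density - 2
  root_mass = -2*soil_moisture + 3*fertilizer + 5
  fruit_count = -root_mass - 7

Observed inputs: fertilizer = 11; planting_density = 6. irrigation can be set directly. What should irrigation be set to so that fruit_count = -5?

Substituting into the soil_moisture equation gives soil_moisture = 4*irrigation + 8.
root_mass becomes -8*irrigation + 22.
This gives fruit_count = 8*irrigation - 29.
Solve 8*irrigation - 29 = -5: irrigation = (-5 + 29) / 8 = 3.

irrigation = 3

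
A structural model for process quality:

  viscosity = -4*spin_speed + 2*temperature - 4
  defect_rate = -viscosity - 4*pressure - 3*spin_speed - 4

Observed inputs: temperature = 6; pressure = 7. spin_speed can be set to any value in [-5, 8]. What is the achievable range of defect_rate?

Substituting into the viscosity equation gives viscosity = -4*spin_speed + 8.
Substituting into the defect_rate equation gives defect_rate = spin_speed - 40.
Linear in spin_speed, so extremes are at the endpoints: spin_speed = -5 gives defect_rate = -45; spin_speed = 8 gives defect_rate = -32.

-45 to -32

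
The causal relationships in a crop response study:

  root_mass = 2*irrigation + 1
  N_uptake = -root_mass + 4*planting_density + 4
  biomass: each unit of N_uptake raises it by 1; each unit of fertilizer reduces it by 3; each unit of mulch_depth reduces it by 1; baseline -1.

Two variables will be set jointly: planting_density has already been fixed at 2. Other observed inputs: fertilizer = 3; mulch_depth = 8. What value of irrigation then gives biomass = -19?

irrigation = 6

With planting_density held at 2:
Substituting into the N_uptake equation gives N_uptake = -2*irrigation + 11.
This gives biomass = -2*irrigation - 7.
Solve -2*irrigation - 7 = -19: irrigation = (-19 + 7) / -2 = 6.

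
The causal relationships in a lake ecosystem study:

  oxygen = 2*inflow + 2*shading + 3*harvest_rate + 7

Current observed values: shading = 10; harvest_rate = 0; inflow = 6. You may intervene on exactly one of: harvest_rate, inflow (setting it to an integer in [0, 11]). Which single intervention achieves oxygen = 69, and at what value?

Intervening on harvest_rate: with other inputs at their observed values, oxygen = 3*harvest_rate + 39. Solving for 69 gives harvest_rate = 10, within [0, 11].
Intervening on inflow: oxygen = 2*inflow + 27. Reaching 69 requires inflow = 21, outside [0, 11].

set harvest_rate = 10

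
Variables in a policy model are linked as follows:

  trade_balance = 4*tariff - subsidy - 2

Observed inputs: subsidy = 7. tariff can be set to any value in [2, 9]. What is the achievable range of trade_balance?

Substituting into the trade_balance equation gives trade_balance = 4*tariff - 9.
Linear in tariff, so extremes are at the endpoints: tariff = 2 gives trade_balance = -1; tariff = 9 gives trade_balance = 27.

-1 to 27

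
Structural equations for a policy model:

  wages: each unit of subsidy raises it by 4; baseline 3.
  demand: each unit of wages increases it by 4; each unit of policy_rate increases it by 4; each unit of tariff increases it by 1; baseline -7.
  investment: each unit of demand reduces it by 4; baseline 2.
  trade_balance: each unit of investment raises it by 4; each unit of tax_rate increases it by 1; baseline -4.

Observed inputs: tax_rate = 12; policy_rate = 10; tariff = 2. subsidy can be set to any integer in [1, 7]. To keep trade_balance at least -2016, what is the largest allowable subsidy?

subsidy = 5

Substituting into the demand equation gives demand = 16*subsidy + 47.
So investment = -64*subsidy - 186.
This gives trade_balance = -256*subsidy - 736.
Require -256*subsidy - 736 ≥ -2016, so subsidy ≤ 5.
The largest integer in [1, 7] satisfying this is 5.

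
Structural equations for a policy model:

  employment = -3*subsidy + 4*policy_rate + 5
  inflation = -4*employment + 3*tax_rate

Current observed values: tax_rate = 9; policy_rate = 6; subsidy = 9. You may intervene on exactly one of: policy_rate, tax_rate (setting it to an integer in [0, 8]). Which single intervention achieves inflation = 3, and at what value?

Intervening on policy_rate: with other inputs at their observed values, inflation = -16*policy_rate + 115. Solving for 3 gives policy_rate = 7, within [0, 8].
Intervening on tax_rate: inflation = 3*tax_rate - 8. Reaching 3 requires tax_rate = 11/3, not an integer.

set policy_rate = 7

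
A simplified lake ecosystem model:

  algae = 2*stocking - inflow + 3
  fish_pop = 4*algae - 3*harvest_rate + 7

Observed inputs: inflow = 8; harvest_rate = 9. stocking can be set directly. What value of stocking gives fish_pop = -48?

Substituting into the algae equation gives algae = 2*stocking - 5.
Substituting into the fish_pop equation gives fish_pop = 8*stocking - 40.
Solve 8*stocking - 40 = -48: stocking = (-48 + 40) / 8 = -1.

stocking = -1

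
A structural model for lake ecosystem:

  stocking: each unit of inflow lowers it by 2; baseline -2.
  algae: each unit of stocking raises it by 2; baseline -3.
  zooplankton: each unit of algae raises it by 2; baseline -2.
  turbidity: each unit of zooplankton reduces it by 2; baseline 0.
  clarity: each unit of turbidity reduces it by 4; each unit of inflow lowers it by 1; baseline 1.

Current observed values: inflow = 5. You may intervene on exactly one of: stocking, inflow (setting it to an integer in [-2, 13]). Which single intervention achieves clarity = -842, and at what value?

set inflow = 11

Intervening on stocking: clarity = 32*stocking - 68. Reaching -842 requires stocking = -387/16, not an integer.
Intervening on inflow: with other inputs at their observed values, clarity = -65*inflow - 127. Solving for -842 gives inflow = 11, within [-2, 13].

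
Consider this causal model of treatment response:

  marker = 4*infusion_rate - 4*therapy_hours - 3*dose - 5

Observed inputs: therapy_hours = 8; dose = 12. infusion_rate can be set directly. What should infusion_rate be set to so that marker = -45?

Substituting into the marker equation gives marker = 4*infusion_rate - 73.
Solve 4*infusion_rate - 73 = -45: infusion_rate = (-45 + 73) / 4 = 7.

infusion_rate = 7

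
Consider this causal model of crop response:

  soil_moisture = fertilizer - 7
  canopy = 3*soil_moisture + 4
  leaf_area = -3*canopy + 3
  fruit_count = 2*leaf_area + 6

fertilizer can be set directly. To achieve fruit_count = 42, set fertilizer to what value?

fertilizer = 4

Substituting into the canopy equation gives canopy = 3*fertilizer - 17.
Substituting into the leaf_area equation gives leaf_area = -9*fertilizer + 54.
Substituting into the fruit_count equation gives fruit_count = -18*fertilizer + 114.
Solve -18*fertilizer + 114 = 42: fertilizer = (42 - 114) / -18 = 4.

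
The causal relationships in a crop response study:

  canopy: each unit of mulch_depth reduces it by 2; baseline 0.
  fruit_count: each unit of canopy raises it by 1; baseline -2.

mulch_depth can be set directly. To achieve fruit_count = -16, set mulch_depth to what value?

Substituting into the fruit_count equation gives fruit_count = -2*mulch_depth - 2.
Solve -2*mulch_depth - 2 = -16: mulch_depth = (-16 + 2) / -2 = 7.

mulch_depth = 7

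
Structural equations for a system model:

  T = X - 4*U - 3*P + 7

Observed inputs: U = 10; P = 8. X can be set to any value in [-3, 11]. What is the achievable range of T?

Substituting into the T equation gives T = X - 57.
Linear in X, so extremes are at the endpoints: X = -3 gives T = -60; X = 11 gives T = -46.

-60 to -46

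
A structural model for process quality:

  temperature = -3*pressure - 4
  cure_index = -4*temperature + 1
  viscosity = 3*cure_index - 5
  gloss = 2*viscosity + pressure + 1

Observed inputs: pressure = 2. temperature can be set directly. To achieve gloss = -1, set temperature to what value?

Intervening on temperature fixes its value directly, overriding its dependence on pressure.
Substituting into the viscosity equation gives viscosity = -12*temperature - 2.
Substituting into the gloss equation gives gloss = -24*temperature - 1.
Solve -24*temperature - 1 = -1: temperature = (-1 + 1) / -24 = 0.

temperature = 0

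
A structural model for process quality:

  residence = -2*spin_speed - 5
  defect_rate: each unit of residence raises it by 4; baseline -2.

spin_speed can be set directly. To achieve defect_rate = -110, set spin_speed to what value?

spin_speed = 11

Substituting into the defect_rate equation gives defect_rate = -8*spin_speed - 22.
Solve -8*spin_speed - 22 = -110: spin_speed = (-110 + 22) / -8 = 11.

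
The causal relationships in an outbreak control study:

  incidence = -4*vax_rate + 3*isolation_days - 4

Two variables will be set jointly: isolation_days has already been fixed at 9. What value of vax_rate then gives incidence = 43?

With isolation_days held at 9:
Substituting into the incidence equation gives incidence = -4*vax_rate + 23.
Solve -4*vax_rate + 23 = 43: vax_rate = (43 - 23) / -4 = -5.

vax_rate = -5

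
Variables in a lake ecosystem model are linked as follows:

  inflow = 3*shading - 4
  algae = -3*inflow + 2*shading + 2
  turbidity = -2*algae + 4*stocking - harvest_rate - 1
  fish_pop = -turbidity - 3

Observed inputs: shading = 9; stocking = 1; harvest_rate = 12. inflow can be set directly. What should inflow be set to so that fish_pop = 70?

Intervening on inflow fixes its value directly, overriding its dependence on shading.
Substituting into the algae equation gives algae = -3*inflow + 20.
turbidity becomes 6*inflow - 49.
Substituting into the fish_pop equation gives fish_pop = -6*inflow + 46.
Solve -6*inflow + 46 = 70: inflow = (70 - 46) / -6 = -4.

inflow = -4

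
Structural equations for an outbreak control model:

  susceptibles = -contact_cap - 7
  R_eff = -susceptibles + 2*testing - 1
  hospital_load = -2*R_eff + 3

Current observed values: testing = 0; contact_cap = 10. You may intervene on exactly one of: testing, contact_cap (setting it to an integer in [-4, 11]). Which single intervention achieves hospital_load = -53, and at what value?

set testing = 6

Intervening on testing: with other inputs at their observed values, hospital_load = -4*testing - 29. Solving for -53 gives testing = 6, within [-4, 11].
Intervening on contact_cap: hospital_load = -2*contact_cap - 9. Reaching -53 requires contact_cap = 22, outside [-4, 11].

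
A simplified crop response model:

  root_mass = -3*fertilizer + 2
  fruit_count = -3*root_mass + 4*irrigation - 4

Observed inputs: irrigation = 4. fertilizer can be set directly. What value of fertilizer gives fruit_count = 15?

fertilizer = 1

Substituting into the fruit_count equation gives fruit_count = 9*fertilizer + 6.
Solve 9*fertilizer + 6 = 15: fertilizer = (15 - 6) / 9 = 1.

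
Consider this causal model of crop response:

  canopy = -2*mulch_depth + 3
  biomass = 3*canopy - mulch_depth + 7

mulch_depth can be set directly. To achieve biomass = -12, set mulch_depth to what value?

mulch_depth = 4

Substituting into the biomass equation gives biomass = -7*mulch_depth + 16.
Solve -7*mulch_depth + 16 = -12: mulch_depth = (-12 - 16) / -7 = 4.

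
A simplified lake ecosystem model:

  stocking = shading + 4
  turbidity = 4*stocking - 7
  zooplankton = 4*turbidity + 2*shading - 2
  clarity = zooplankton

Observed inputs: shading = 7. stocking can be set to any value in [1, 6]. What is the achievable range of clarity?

Intervening on stocking fixes its value directly, overriding its dependence on shading.
Substituting into the zooplankton equation gives zooplankton = 16*stocking - 16.
So clarity = 16*stocking - 16.
Linear in stocking, so extremes are at the endpoints: stocking = 1 gives clarity = 0; stocking = 6 gives clarity = 80.

0 to 80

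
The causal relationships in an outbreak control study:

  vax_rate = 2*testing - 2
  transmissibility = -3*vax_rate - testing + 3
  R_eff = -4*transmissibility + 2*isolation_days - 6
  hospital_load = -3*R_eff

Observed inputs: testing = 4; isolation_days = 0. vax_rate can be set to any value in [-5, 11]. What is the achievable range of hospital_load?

-390 to 186

Intervening on vax_rate fixes its value directly, overriding its dependence on testing.
Substituting into the transmissibility equation gives transmissibility = -3*vax_rate - 1.
Substituting into the R_eff equation gives R_eff = 12*vax_rate - 2.
hospital_load becomes -36*vax_rate + 6.
Linear in vax_rate, so extremes are at the endpoints: vax_rate = -5 gives hospital_load = 186; vax_rate = 11 gives hospital_load = -390.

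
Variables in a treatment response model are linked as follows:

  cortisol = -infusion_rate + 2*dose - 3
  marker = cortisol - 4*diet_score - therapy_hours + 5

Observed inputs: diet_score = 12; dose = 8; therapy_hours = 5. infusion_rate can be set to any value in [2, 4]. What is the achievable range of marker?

Substituting into the cortisol equation gives cortisol = -infusion_rate + 13.
Substituting into the marker equation gives marker = -infusion_rate - 35.
Linear in infusion_rate, so extremes are at the endpoints: infusion_rate = 2 gives marker = -37; infusion_rate = 4 gives marker = -39.

-39 to -37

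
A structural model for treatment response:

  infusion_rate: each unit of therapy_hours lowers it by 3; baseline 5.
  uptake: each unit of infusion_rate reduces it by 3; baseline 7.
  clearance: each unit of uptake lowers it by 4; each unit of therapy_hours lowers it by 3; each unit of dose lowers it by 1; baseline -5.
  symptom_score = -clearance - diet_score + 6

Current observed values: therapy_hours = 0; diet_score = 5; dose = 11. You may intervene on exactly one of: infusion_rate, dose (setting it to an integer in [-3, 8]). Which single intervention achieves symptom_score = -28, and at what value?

Intervening on infusion_rate: symptom_score = -12*infusion_rate + 45. Reaching -28 requires infusion_rate = 73/12, not an integer.
Intervening on dose: with other inputs at their observed values, symptom_score = dose - 26. Solving for -28 gives dose = -2, within [-3, 8].

set dose = -2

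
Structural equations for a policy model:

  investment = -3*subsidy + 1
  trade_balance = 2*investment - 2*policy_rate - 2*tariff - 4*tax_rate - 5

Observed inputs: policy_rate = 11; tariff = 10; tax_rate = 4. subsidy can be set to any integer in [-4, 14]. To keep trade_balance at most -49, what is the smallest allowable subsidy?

subsidy = -2

Substituting into the trade_balance equation gives trade_balance = -6*subsidy - 61.
Require -6*subsidy - 61 ≤ -49, so subsidy ≥ -2.
The smallest integer in [-4, 14] satisfying this is -2.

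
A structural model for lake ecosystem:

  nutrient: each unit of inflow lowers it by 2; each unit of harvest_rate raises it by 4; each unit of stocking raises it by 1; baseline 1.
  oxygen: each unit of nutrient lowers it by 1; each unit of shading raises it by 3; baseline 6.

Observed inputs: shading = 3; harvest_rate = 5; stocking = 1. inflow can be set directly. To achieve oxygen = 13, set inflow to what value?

inflow = 10

Substituting into the nutrient equation gives nutrient = -2*inflow + 22.
oxygen becomes 2*inflow - 7.
Solve 2*inflow - 7 = 13: inflow = (13 + 7) / 2 = 10.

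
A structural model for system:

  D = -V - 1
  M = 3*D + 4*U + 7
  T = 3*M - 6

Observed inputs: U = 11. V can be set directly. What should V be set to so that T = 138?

V = 0

Substituting into the M equation gives M = -3*V + 48.
Substituting into the T equation gives T = -9*V + 138.
Solve -9*V + 138 = 138: V = (138 - 138) / -9 = 0.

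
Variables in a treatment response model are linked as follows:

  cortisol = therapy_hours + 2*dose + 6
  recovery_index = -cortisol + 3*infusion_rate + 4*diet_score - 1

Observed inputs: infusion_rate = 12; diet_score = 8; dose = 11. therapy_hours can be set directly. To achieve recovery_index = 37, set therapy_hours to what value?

therapy_hours = 2

Substituting into the cortisol equation gives cortisol = therapy_hours + 28.
Substituting into the recovery_index equation gives recovery_index = -therapy_hours + 39.
Solve -therapy_hours + 39 = 37: therapy_hours = (37 - 39) / -1 = 2.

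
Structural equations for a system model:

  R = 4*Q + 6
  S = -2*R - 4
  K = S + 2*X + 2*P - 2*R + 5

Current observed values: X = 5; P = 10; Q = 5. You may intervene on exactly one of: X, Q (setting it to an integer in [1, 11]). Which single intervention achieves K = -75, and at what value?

set X = 4

Intervening on X: with other inputs at their observed values, K = 2*X - 83. Solving for -75 gives X = 4, within [1, 11].
Intervening on Q: K = -16*Q + 7. Reaching -75 requires Q = 41/8, not an integer.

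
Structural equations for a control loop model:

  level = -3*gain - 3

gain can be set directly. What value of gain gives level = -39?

gain = 12

Solve -3*gain - 3 = -39: gain = (-39 + 3) / -3 = 12.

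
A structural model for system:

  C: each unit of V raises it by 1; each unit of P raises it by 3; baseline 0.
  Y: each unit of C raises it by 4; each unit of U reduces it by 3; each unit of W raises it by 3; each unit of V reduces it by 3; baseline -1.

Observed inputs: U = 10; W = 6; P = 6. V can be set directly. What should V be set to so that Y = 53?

Substituting into the C equation gives C = V + 18.
Substituting into the Y equation gives Y = V + 59.
Solve V + 59 = 53: V = (53 - 59) / 1 = -6.

V = -6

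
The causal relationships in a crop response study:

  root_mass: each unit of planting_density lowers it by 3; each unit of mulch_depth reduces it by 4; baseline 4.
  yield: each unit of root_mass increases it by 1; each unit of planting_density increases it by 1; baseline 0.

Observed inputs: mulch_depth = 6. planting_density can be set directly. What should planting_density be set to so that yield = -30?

planting_density = 5

Substituting into the root_mass equation gives root_mass = -3*planting_density - 20.
Substituting into the yield equation gives yield = -2*planting_density - 20.
Solve -2*planting_density - 20 = -30: planting_density = (-30 + 20) / -2 = 5.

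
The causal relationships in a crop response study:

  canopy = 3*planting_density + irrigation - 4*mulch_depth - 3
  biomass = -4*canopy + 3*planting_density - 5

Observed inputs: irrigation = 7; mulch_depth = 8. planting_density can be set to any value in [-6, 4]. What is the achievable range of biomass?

71 to 161

Substituting into the canopy equation gives canopy = 3*planting_density - 28.
biomass becomes -9*planting_density + 107.
Linear in planting_density, so extremes are at the endpoints: planting_density = -6 gives biomass = 161; planting_density = 4 gives biomass = 71.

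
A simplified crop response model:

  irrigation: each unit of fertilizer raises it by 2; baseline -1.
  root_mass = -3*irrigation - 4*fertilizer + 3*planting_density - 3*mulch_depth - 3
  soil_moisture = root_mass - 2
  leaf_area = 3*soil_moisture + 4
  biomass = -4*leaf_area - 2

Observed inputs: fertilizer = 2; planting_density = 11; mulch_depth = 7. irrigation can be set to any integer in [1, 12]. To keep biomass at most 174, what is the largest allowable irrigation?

Intervening on irrigation fixes its value directly, overriding its dependence on fertilizer.
Substituting into the root_mass equation gives root_mass = -3*irrigation + 1.
This gives soil_moisture = -3*irrigation - 1.
Substituting into the leaf_area equation gives leaf_area = -9*irrigation + 1.
Substituting into the biomass equation gives biomass = 36*irrigation - 6.
Require 36*irrigation - 6 ≤ 174, so irrigation ≤ 5.
The largest integer in [1, 12] satisfying this is 5.

irrigation = 5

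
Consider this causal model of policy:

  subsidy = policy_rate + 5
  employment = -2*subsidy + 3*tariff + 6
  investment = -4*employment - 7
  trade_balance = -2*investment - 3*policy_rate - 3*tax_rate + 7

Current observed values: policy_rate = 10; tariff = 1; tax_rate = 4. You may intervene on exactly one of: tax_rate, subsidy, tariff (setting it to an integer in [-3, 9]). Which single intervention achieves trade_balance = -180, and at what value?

set tax_rate = 1

Intervening on tax_rate: with other inputs at their observed values, trade_balance = -3*tax_rate - 177. Solving for -180 gives tax_rate = 1, within [-3, 9].
Intervening on subsidy: trade_balance = -16*subsidy + 51. Reaching -180 requires subsidy = 231/16, not an integer.
Intervening on tariff: trade_balance = 24*tariff - 213. Reaching -180 requires tariff = 11/8, not an integer.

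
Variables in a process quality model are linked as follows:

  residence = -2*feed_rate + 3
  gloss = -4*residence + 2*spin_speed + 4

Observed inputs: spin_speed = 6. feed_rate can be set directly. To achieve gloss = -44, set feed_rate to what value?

Substituting into the gloss equation gives gloss = 8*feed_rate + 4.
Solve 8*feed_rate + 4 = -44: feed_rate = (-44 - 4) / 8 = -6.

feed_rate = -6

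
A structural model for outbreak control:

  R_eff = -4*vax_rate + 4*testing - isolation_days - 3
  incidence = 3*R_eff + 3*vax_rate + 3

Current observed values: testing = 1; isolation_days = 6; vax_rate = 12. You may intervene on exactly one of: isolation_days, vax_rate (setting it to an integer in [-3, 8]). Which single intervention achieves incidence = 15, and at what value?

Intervening on isolation_days: incidence = -3*isolation_days - 102. Reaching 15 requires isolation_days = -39, outside [-3, 8].
Intervening on vax_rate: with other inputs at their observed values, incidence = -9*vax_rate - 12. Solving for 15 gives vax_rate = -3, within [-3, 8].

set vax_rate = -3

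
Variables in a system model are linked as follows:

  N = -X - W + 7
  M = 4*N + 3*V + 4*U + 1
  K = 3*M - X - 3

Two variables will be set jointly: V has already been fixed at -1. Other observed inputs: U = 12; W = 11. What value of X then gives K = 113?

With V held at -1:
Substituting into the N equation gives N = -X - 4.
So M = -4*X + 30.
Substituting into the K equation gives K = -13*X + 87.
Solve -13*X + 87 = 113: X = (113 - 87) / -13 = -2.

X = -2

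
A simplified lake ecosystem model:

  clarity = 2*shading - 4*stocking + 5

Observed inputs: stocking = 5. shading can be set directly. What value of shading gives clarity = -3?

Substituting into the clarity equation gives clarity = 2*shading - 15.
Solve 2*shading - 15 = -3: shading = (-3 + 15) / 2 = 6.

shading = 6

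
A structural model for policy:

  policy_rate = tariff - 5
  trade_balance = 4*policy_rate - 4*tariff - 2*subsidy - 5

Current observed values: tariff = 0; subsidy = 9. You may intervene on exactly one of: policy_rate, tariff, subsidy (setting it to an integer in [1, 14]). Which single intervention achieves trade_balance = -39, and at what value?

Intervening on policy_rate: trade_balance = 4*policy_rate - 23. Reaching -39 requires policy_rate = -4, outside [1, 14].
Intervening on tariff: the paths from tariff to trade_balance cancel (net effect zero), leaving trade_balance = -43; -39 is unreachable this way.
Intervening on subsidy: with other inputs at their observed values, trade_balance = -2*subsidy - 25. Solving for -39 gives subsidy = 7, within [1, 14].

set subsidy = 7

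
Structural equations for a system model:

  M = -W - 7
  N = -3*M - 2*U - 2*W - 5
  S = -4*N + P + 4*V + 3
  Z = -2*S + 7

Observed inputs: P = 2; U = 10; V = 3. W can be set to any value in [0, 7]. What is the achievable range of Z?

Substituting into the N equation gives N = W - 4.
Substituting into the S equation gives S = -4*W + 33.
Substituting into the Z equation gives Z = 8*W - 59.
Linear in W, so extremes are at the endpoints: W = 0 gives Z = -59; W = 7 gives Z = -3.

-59 to -3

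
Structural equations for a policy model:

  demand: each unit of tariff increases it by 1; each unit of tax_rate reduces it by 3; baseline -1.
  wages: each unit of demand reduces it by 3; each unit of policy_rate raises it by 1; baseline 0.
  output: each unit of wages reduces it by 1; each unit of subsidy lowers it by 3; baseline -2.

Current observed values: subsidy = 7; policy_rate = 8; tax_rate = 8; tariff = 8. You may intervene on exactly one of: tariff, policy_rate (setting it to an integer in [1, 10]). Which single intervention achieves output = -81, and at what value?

set policy_rate = 7

Intervening on tariff: output = 3*tariff - 106. Reaching -81 requires tariff = 25/3, not an integer.
Intervening on policy_rate: with other inputs at their observed values, output = -policy_rate - 74. Solving for -81 gives policy_rate = 7, within [1, 10].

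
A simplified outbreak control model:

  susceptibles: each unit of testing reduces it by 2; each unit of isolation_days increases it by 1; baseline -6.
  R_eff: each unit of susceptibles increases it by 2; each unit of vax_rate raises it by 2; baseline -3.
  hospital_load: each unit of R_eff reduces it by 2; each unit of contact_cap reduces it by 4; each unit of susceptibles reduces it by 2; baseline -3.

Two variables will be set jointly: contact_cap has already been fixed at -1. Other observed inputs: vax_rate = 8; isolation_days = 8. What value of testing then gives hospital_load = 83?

With contact_cap held at -1:
Substituting into the susceptibles equation gives susceptibles = -2*testing + 2.
So R_eff = -4*testing + 17.
Substituting into the hospital_load equation gives hospital_load = 12*testing - 37.
Solve 12*testing - 37 = 83: testing = (83 + 37) / 12 = 10.

testing = 10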